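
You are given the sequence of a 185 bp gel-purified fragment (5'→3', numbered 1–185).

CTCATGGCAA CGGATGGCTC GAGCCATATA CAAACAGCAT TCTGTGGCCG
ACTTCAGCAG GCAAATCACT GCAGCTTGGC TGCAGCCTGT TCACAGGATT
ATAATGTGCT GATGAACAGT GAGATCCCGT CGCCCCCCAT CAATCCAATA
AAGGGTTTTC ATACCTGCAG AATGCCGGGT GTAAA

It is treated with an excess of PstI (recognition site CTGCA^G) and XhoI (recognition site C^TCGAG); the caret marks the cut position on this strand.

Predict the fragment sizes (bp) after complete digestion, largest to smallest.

PstI sites (CTGCAG) start at positions 69, 80, 165.
PstI cuts after base 5 of each site (before the last base), so after positions 73, 84, 169.
The XhoI site (CTCGAG) starts at position 18.
XhoI cuts after the first base of each site, so after position 18.
Combined cut positions: 18, 73, 84, 169.
Linear molecule, 4 cuts → 5 fragments:
  1–18 → 18 bp
  19–73 → 55 bp
  74–84 → 11 bp
  85–169 → 85 bp
  170–185 → 16 bp
Sorted largest to smallest: 85, 55, 18, 16, 11 bp.

85, 55, 18, 16, 11 bp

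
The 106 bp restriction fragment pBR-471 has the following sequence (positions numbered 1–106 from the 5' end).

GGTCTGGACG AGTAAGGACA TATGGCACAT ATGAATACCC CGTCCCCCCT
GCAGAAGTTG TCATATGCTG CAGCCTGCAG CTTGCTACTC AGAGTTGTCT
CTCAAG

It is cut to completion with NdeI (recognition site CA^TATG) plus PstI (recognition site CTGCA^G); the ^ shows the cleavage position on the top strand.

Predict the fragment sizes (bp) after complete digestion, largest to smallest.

27, 24, 20, 10, 9, 9, 7 bp

NdeI sites (CATATG) start at positions 19, 28, 62.
NdeI cuts after base 2 of each site, so after positions 20, 29, 63.
PstI sites (CTGCAG) start at positions 49, 68, 75.
PstI cuts after base 5 of each site (before the last base), so after positions 53, 72, 79.
Combined cut positions: 20, 29, 53, 63, 72, 79.
Linear molecule, 6 cuts → 7 fragments:
  1–20 → 20 bp
  21–29 → 9 bp
  30–53 → 24 bp
  54–63 → 10 bp
  64–72 → 9 bp
  73–79 → 7 bp
  80–106 → 27 bp
Sorted largest to smallest: 27, 24, 20, 10, 9, 9, 7 bp.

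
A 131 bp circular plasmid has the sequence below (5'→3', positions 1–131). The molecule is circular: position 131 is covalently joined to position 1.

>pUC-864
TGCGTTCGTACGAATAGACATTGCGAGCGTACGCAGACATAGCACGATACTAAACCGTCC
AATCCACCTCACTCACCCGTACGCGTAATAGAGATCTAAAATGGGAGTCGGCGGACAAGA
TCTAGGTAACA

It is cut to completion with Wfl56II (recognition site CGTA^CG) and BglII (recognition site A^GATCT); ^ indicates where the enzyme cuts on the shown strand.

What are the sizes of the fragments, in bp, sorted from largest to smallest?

Wfl56II sites (CGTACG) start at positions 7, 28, 78.
Wfl56II cuts after base 4 of each site, so after positions 10, 31, 81.
BglII sites (AGATCT) start at positions 92, 118.
BglII cuts after the first base of each site, so after positions 92, 118.
Combined cut positions: 10, 31, 81, 92, 118.
Circular molecule, 5 cuts → 5 fragments:
  11–31 → 21 bp
  32–81 → 50 bp
  82–92 → 11 bp
  93–118 → 26 bp
  119–131 then 1–10 → 13 + 10 = 23 bp
Sorted largest to smallest: 50, 26, 23, 21, 11 bp.

50, 26, 23, 21, 11 bp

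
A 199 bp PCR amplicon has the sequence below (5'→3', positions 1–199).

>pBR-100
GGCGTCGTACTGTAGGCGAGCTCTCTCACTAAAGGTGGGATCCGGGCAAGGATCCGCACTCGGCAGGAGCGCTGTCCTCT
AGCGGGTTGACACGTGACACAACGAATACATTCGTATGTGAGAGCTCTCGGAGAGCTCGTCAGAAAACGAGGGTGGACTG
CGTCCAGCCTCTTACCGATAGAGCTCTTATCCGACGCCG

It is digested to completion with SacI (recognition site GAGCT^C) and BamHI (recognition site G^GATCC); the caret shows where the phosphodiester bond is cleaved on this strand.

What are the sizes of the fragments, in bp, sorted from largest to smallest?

SacI sites (GAGCTC) start at positions 18, 122, 133, 181.
SacI cuts after base 5 of each site (before the last base), so after positions 22, 126, 137, 185.
BamHI sites (GGATCC) start at positions 38, 50.
BamHI cuts after the first base of each site, so after positions 38, 50.
Combined cut positions: 22, 38, 50, 126, 137, 185.
Linear molecule, 6 cuts → 7 fragments:
  1–22 → 22 bp
  23–38 → 16 bp
  39–50 → 12 bp
  51–126 → 76 bp
  127–137 → 11 bp
  138–185 → 48 bp
  186–199 → 14 bp
Sorted largest to smallest: 76, 48, 22, 16, 14, 12, 11 bp.

76, 48, 22, 16, 14, 12, 11 bp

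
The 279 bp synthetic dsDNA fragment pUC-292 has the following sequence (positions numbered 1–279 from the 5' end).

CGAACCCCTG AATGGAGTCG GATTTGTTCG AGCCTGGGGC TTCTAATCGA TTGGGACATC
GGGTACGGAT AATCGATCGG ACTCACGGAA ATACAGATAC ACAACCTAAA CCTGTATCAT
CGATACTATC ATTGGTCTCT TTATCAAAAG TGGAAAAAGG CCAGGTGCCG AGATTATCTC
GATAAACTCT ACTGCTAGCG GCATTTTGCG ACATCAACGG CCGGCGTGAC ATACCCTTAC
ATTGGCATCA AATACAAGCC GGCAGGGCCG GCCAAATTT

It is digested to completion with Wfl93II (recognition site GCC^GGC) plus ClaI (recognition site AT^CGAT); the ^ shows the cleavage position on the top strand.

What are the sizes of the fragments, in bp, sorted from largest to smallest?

Wfl93II sites (GCCGGC) start at positions 220, 258, 267.
Wfl93II cuts after base 3 of each site, so after positions 222, 260, 269.
ClaI sites (ATCGAT) start at positions 46, 72, 119.
ClaI cuts after base 2 of each site, so after positions 47, 73, 120.
Combined cut positions: 47, 73, 120, 222, 260, 269.
Linear molecule, 6 cuts → 7 fragments:
  1–47 → 47 bp
  48–73 → 26 bp
  74–120 → 47 bp
  121–222 → 102 bp
  223–260 → 38 bp
  261–269 → 9 bp
  270–279 → 10 bp
Sorted largest to smallest: 102, 47, 47, 38, 26, 10, 9 bp.

102, 47, 47, 38, 26, 10, 9 bp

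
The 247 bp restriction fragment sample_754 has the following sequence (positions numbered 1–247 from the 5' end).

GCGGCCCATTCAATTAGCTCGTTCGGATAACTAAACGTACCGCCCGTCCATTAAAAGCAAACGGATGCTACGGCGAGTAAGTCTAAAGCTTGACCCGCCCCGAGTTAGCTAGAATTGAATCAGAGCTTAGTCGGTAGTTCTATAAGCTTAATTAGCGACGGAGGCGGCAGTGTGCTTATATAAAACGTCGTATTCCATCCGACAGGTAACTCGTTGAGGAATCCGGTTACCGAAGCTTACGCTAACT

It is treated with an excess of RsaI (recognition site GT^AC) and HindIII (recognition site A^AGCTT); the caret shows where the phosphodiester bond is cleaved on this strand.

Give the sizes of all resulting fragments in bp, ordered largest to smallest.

89, 58, 48, 38, 14 bp

The RsaI site (GTAC) starts at position 37.
RsaI cuts after base 2 of each site, so after position 38.
HindIII sites (AAGCTT) start at positions 86, 144, 233.
HindIII cuts after the first base of each site, so after positions 86, 144, 233.
Combined cut positions: 38, 86, 144, 233.
Linear molecule, 4 cuts → 5 fragments:
  1–38 → 38 bp
  39–86 → 48 bp
  87–144 → 58 bp
  145–233 → 89 bp
  234–247 → 14 bp
Sorted largest to smallest: 89, 58, 48, 38, 14 bp.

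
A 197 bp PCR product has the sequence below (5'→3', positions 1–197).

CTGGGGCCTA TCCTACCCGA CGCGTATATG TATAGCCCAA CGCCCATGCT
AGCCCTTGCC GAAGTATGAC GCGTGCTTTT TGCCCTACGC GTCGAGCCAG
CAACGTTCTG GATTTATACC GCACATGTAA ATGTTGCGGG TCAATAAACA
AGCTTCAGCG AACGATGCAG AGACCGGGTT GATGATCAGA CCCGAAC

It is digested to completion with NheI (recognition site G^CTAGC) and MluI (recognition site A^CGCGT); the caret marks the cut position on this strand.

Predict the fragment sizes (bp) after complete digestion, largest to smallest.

The NheI site (GCTAGC) starts at position 48.
NheI cuts after the first base of each site, so after position 48.
MluI sites (ACGCGT) start at positions 20, 69, 87.
MluI cuts after the first base of each site, so after positions 20, 69, 87.
Combined cut positions: 20, 48, 69, 87.
Linear molecule, 4 cuts → 5 fragments:
  1–20 → 20 bp
  21–48 → 28 bp
  49–69 → 21 bp
  70–87 → 18 bp
  88–197 → 110 bp
Sorted largest to smallest: 110, 28, 21, 20, 18 bp.

110, 28, 21, 20, 18 bp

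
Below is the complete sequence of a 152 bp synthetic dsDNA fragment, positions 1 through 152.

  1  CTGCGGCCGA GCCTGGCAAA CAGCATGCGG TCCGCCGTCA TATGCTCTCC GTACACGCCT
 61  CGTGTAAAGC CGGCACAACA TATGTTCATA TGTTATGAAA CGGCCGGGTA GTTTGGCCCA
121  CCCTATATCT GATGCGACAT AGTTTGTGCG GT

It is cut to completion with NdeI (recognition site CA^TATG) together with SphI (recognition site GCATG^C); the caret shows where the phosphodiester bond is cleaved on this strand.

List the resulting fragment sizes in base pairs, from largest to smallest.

NdeI sites (CATATG) start at positions 39, 79, 87.
NdeI cuts after base 2 of each site, so after positions 40, 80, 88.
The SphI site (GCATGC) starts at position 23.
SphI cuts after base 5 of each site (before the last base), so after position 27.
Combined cut positions: 27, 40, 80, 88.
Linear molecule, 4 cuts → 5 fragments:
  1–27 → 27 bp
  28–40 → 13 bp
  41–80 → 40 bp
  81–88 → 8 bp
  89–152 → 64 bp
Sorted largest to smallest: 64, 40, 27, 13, 8 bp.

64, 40, 27, 13, 8 bp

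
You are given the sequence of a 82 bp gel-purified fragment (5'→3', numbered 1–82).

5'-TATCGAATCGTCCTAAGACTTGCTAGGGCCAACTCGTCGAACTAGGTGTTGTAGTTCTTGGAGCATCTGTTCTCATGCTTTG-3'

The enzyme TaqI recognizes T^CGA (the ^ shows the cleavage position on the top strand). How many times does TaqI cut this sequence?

2

TCGA occurs starting at positions 3, 37.
TaqI cuts at 2 sites.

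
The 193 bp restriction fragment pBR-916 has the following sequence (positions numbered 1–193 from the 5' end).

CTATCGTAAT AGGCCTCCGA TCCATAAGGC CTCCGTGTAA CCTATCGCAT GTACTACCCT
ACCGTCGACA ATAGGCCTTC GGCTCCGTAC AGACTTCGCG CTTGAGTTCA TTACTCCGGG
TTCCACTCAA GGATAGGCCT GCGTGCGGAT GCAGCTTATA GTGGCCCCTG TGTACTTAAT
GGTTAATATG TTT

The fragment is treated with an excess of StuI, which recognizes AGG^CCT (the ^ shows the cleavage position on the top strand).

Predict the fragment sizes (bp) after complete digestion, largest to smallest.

StuI sites (AGGCCT) start at positions 11, 27, 73, 135.
StuI cuts after base 3 of each site, so after positions 13, 29, 75, 137.
Linear molecule, 4 cuts → 5 fragments:
  1–13 → 13 bp
  14–29 → 16 bp
  30–75 → 46 bp
  76–137 → 62 bp
  138–193 → 56 bp
Sorted largest to smallest: 62, 56, 46, 16, 13 bp.

62, 56, 46, 16, 13 bp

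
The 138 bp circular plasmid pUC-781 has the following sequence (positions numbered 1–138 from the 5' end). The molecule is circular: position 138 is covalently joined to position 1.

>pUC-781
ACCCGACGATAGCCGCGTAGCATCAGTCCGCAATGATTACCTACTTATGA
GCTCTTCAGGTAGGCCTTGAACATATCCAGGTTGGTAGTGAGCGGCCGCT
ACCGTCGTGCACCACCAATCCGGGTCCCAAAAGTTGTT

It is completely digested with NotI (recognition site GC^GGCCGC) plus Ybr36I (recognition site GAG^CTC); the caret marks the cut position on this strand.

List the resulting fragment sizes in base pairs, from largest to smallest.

96, 42 bp

The NotI site (GCGGCCGC) starts at position 92.
NotI cuts after base 2 of each site, so after position 93.
The Ybr36I site (GAGCTC) starts at position 49.
Ybr36I cuts after base 3 of each site, so after position 51.
Combined cut positions: 51, 93.
Circular molecule, 2 cuts → 2 fragments:
  52–93 → 42 bp
  94–138 then 1–51 → 45 + 51 = 96 bp
Sorted largest to smallest: 96, 42 bp.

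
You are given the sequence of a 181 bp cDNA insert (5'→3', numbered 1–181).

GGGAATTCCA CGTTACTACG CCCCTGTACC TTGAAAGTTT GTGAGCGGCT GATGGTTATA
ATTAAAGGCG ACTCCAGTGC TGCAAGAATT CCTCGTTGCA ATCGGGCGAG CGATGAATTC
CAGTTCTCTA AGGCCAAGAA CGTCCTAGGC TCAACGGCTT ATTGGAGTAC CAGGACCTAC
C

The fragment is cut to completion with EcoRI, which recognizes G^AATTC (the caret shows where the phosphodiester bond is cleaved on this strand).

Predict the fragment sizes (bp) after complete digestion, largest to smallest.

83, 66, 29, 3 bp

EcoRI sites (GAATTC) start at positions 3, 86, 115.
EcoRI cuts after the first base of each site, so after positions 3, 86, 115.
Linear molecule, 3 cuts → 4 fragments:
  1–3 → 3 bp
  4–86 → 83 bp
  87–115 → 29 bp
  116–181 → 66 bp
Sorted largest to smallest: 83, 66, 29, 3 bp.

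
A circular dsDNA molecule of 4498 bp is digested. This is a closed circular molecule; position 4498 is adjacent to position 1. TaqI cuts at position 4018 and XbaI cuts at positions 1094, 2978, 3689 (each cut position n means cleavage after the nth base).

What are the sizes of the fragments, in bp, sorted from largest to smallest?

1884, 1574, 711, 329 bp

Combined cut positions (sorted): 1094, 2978, 3689, 4018.
Circular molecule, 4 cuts → 4 fragments:
  2978 − 1094 = 1884 bp
  3689 − 2978 = 711 bp
  4018 − 3689 = 329 bp
  wrap: 4498 − 4018 + 1094 = 1574 bp
Sorted largest to smallest: 1884, 1574, 711, 329 bp.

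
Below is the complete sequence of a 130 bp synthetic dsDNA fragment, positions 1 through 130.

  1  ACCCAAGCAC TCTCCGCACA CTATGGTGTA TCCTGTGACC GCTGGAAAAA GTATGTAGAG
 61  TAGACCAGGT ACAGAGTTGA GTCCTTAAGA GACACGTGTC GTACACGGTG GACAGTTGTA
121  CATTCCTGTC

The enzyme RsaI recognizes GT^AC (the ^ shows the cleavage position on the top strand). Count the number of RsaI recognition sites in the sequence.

GTAC occurs starting at positions 69, 101, 118.
RsaI cuts at 3 sites.

3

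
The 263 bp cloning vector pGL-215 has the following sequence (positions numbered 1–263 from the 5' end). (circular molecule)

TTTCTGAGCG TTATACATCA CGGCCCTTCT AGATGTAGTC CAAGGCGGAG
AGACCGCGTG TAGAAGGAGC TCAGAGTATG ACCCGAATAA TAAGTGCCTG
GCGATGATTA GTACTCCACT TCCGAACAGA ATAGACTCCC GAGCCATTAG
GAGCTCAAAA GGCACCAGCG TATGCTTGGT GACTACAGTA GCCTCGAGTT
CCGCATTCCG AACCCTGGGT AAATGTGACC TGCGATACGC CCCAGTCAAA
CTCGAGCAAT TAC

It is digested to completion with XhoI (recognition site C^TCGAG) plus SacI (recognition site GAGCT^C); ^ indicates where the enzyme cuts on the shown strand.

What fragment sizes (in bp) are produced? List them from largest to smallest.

XhoI sites (CTCGAG) start at positions 193, 251.
XhoI cuts after the first base of each site, so after positions 193, 251.
SacI sites (GAGCTC) start at positions 67, 151.
SacI cuts after base 5 of each site (before the last base), so after positions 71, 155.
Combined cut positions: 71, 155, 193, 251.
Circular molecule, 4 cuts → 4 fragments:
  72–155 → 84 bp
  156–193 → 38 bp
  194–251 → 58 bp
  252–263 then 1–71 → 12 + 71 = 83 bp
Sorted largest to smallest: 84, 83, 58, 38 bp.

84, 83, 58, 38 bp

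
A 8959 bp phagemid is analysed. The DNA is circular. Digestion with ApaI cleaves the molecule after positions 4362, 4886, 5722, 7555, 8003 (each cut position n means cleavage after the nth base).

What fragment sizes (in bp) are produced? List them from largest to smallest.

5318, 1833, 836, 524, 448 bp

Circular molecule, 5 cuts → 5 fragments:
  4886 − 4362 = 524 bp
  5722 − 4886 = 836 bp
  7555 − 5722 = 1833 bp
  8003 − 7555 = 448 bp
  wrap: 8959 − 8003 + 4362 = 5318 bp
Sorted largest to smallest: 5318, 1833, 836, 524, 448 bp.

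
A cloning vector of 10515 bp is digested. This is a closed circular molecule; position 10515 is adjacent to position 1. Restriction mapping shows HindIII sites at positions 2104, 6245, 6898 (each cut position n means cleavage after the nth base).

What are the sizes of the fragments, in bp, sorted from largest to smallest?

Circular molecule, 3 cuts → 3 fragments:
  6245 − 2104 = 4141 bp
  6898 − 6245 = 653 bp
  wrap: 10515 − 6898 + 2104 = 5721 bp
Sorted largest to smallest: 5721, 4141, 653 bp.

5721, 4141, 653 bp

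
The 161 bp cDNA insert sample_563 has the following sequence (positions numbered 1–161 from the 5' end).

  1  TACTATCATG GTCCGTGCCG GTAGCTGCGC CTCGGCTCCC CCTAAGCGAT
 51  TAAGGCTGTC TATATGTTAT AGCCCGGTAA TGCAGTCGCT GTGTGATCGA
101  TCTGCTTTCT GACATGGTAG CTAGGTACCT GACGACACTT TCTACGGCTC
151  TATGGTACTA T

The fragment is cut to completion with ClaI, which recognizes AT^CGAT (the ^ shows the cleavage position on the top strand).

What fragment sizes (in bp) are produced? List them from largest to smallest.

The ClaI site (ATCGAT) starts at position 96.
ClaI cuts after base 2 of each site, so after position 97.
Linear molecule, 1 cut → 2 fragments:
  1–97 → 97 bp
  98–161 → 64 bp
Sorted largest to smallest: 97, 64 bp.

97, 64 bp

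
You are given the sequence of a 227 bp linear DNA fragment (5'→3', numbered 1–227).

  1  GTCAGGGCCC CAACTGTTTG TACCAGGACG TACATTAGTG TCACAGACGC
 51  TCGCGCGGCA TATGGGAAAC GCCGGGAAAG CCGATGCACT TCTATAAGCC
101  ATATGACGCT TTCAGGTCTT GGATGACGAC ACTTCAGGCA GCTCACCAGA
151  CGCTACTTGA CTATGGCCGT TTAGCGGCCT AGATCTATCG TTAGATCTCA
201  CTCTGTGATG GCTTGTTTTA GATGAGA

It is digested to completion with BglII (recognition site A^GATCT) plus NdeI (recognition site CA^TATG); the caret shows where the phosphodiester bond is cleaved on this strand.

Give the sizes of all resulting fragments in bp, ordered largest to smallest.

80, 60, 41, 34, 12 bp

BglII sites (AGATCT) start at positions 181, 193.
BglII cuts after the first base of each site, so after positions 181, 193.
NdeI sites (CATATG) start at positions 59, 100.
NdeI cuts after base 2 of each site, so after positions 60, 101.
Combined cut positions: 60, 101, 181, 193.
Linear molecule, 4 cuts → 5 fragments:
  1–60 → 60 bp
  61–101 → 41 bp
  102–181 → 80 bp
  182–193 → 12 bp
  194–227 → 34 bp
Sorted largest to smallest: 80, 60, 41, 34, 12 bp.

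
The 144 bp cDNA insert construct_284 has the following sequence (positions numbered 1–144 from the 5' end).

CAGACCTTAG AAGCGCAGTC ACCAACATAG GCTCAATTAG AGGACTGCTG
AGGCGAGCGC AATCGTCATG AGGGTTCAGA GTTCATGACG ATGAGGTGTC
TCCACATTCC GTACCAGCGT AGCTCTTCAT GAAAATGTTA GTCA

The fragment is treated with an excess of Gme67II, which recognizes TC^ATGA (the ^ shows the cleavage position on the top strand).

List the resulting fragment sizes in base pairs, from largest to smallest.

Gme67II sites (TCATGA) start at positions 66, 83, 127.
Gme67II cuts after base 2 of each site, so after positions 67, 84, 128.
Linear molecule, 3 cuts → 4 fragments:
  1–67 → 67 bp
  68–84 → 17 bp
  85–128 → 44 bp
  129–144 → 16 bp
Sorted largest to smallest: 67, 44, 17, 16 bp.

67, 44, 17, 16 bp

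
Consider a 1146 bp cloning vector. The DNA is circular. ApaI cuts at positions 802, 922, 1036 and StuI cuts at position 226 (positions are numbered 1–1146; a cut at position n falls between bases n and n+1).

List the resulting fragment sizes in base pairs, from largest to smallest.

576, 336, 120, 114 bp

Combined cut positions (sorted): 226, 802, 922, 1036.
Circular molecule, 4 cuts → 4 fragments:
  802 − 226 = 576 bp
  922 − 802 = 120 bp
  1036 − 922 = 114 bp
  wrap: 1146 − 1036 + 226 = 336 bp
Sorted largest to smallest: 576, 336, 120, 114 bp.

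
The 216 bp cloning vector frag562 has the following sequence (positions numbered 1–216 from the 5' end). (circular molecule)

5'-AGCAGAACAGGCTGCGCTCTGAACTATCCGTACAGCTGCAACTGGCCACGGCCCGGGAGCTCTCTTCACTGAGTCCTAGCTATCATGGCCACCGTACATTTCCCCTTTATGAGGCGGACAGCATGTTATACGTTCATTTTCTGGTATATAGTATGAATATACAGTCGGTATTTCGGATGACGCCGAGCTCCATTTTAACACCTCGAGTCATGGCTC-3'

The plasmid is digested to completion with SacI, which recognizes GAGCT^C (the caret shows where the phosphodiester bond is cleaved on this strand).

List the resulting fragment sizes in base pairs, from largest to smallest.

128, 88 bp

SacI sites (GAGCTC) start at positions 57, 185.
SacI cuts after base 5 of each site (before the last base), so after positions 61, 189.
Circular molecule, 2 cuts → 2 fragments:
  62–189 → 128 bp
  190–216 then 1–61 → 27 + 61 = 88 bp
Sorted largest to smallest: 128, 88 bp.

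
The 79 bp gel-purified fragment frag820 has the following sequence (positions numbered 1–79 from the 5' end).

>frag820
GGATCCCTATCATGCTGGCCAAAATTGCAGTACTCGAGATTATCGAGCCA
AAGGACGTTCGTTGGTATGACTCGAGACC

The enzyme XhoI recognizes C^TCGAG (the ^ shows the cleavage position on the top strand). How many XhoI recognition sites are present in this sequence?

CTCGAG occurs starting at positions 33, 71.
XhoI cuts at 2 sites.

2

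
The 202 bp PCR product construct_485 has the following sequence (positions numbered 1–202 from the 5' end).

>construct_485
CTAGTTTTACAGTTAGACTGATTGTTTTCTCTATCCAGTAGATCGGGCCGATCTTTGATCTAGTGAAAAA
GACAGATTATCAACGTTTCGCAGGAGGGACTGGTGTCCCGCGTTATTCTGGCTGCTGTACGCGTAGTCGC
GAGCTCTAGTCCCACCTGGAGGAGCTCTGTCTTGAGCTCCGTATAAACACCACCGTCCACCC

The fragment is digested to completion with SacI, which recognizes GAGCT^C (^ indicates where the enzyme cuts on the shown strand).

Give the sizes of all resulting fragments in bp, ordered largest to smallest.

SacI sites (GAGCTC) start at positions 141, 162, 174.
SacI cuts after base 5 of each site (before the last base), so after positions 145, 166, 178.
Linear molecule, 3 cuts → 4 fragments:
  1–145 → 145 bp
  146–166 → 21 bp
  167–178 → 12 bp
  179–202 → 24 bp
Sorted largest to smallest: 145, 24, 21, 12 bp.

145, 24, 21, 12 bp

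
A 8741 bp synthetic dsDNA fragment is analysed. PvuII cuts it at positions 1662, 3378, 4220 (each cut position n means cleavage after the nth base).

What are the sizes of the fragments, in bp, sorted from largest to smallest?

Linear molecule, 3 cuts → 4 fragments:
  1662 − 0 = 1662 bp
  3378 − 1662 = 1716 bp
  4220 − 3378 = 842 bp
  8741 − 4220 = 4521 bp
Sorted largest to smallest: 4521, 1716, 1662, 842 bp.

4521, 1716, 1662, 842 bp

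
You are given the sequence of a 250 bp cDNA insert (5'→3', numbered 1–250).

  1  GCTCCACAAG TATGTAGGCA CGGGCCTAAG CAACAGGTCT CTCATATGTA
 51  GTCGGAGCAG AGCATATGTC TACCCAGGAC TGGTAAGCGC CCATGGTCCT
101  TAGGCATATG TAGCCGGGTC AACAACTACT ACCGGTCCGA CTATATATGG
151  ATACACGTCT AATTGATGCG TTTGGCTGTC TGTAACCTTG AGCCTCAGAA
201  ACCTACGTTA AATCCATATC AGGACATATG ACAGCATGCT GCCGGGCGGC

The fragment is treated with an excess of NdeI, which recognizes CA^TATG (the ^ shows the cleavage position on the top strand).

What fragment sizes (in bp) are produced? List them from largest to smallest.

120, 44, 42, 24, 20 bp

NdeI sites (CATATG) start at positions 43, 63, 105, 225.
NdeI cuts after base 2 of each site, so after positions 44, 64, 106, 226.
Linear molecule, 4 cuts → 5 fragments:
  1–44 → 44 bp
  45–64 → 20 bp
  65–106 → 42 bp
  107–226 → 120 bp
  227–250 → 24 bp
Sorted largest to smallest: 120, 44, 42, 24, 20 bp.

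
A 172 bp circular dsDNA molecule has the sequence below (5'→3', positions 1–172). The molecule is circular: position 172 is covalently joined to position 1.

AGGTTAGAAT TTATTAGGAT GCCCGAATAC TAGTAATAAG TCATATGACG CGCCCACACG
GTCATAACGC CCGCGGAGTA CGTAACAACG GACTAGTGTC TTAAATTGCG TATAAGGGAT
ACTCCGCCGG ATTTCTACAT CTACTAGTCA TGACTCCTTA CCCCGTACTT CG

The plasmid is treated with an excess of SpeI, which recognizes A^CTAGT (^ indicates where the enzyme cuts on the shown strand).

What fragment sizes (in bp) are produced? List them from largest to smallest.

SpeI sites (ACTAGT) start at positions 29, 92, 143.
SpeI cuts after the first base of each site, so after positions 29, 92, 143.
Circular molecule, 3 cuts → 3 fragments:
  30–92 → 63 bp
  93–143 → 51 bp
  144–172 then 1–29 → 29 + 29 = 58 bp
Sorted largest to smallest: 63, 58, 51 bp.

63, 58, 51 bp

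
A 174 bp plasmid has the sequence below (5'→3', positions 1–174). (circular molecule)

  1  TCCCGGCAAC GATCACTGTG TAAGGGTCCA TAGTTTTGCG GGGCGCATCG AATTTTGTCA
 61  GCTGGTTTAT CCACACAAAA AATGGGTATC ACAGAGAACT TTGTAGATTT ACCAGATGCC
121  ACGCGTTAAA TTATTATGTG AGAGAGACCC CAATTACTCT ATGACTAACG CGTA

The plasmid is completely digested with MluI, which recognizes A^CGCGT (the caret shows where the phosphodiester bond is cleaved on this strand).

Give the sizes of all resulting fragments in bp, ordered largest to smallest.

127, 47 bp

MluI sites (ACGCGT) start at positions 121, 168.
MluI cuts after the first base of each site, so after positions 121, 168.
Circular molecule, 2 cuts → 2 fragments:
  122–168 → 47 bp
  169–174 then 1–121 → 6 + 121 = 127 bp
Sorted largest to smallest: 127, 47 bp.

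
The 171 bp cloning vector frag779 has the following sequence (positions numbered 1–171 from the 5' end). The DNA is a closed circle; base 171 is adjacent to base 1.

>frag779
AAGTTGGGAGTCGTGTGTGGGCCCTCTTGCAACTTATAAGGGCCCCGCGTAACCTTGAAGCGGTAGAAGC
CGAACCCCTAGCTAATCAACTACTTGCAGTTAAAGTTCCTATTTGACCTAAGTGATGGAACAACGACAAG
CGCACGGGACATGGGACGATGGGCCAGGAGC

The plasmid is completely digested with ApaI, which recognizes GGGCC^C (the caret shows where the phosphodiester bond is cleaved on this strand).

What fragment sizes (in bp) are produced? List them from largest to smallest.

ApaI sites (GGGCCC) start at positions 19, 40.
ApaI cuts after base 5 of each site (before the last base), so after positions 23, 44.
Circular molecule, 2 cuts → 2 fragments:
  24–44 → 21 bp
  45–171 then 1–23 → 127 + 23 = 150 bp
Sorted largest to smallest: 150, 21 bp.

150, 21 bp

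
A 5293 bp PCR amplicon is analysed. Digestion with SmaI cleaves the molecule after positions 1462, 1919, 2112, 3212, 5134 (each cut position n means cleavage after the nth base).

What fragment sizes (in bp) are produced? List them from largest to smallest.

1922, 1462, 1100, 457, 193, 159 bp

Linear molecule, 5 cuts → 6 fragments:
  1462 − 0 = 1462 bp
  1919 − 1462 = 457 bp
  2112 − 1919 = 193 bp
  3212 − 2112 = 1100 bp
  5134 − 3212 = 1922 bp
  5293 − 5134 = 159 bp
Sorted largest to smallest: 1922, 1462, 1100, 457, 193, 159 bp.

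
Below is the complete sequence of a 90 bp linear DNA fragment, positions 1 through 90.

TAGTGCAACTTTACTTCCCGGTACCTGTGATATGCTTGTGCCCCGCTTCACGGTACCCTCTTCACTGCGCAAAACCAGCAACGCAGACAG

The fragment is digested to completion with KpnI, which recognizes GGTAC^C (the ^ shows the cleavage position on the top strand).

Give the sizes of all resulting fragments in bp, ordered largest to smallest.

34, 32, 24 bp

KpnI sites (GGTACC) start at positions 20, 52.
KpnI cuts after base 5 of each site (before the last base), so after positions 24, 56.
Linear molecule, 2 cuts → 3 fragments:
  1–24 → 24 bp
  25–56 → 32 bp
  57–90 → 34 bp
Sorted largest to smallest: 34, 32, 24 bp.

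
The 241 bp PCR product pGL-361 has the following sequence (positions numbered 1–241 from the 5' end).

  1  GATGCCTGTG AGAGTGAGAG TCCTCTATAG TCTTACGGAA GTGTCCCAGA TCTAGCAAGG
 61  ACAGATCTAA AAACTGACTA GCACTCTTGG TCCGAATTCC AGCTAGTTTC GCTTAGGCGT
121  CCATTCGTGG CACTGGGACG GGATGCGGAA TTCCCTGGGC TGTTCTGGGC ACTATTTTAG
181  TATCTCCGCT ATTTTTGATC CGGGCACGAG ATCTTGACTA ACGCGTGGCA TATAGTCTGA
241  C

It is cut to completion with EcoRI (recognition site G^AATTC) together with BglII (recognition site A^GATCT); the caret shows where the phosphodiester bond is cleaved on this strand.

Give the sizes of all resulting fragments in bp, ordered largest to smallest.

EcoRI sites (GAATTC) start at positions 94, 148.
EcoRI cuts after the first base of each site, so after positions 94, 148.
BglII sites (AGATCT) start at positions 48, 63, 209.
BglII cuts after the first base of each site, so after positions 48, 63, 209.
Combined cut positions: 48, 63, 94, 148, 209.
Linear molecule, 5 cuts → 6 fragments:
  1–48 → 48 bp
  49–63 → 15 bp
  64–94 → 31 bp
  95–148 → 54 bp
  149–209 → 61 bp
  210–241 → 32 bp
Sorted largest to smallest: 61, 54, 48, 32, 31, 15 bp.

61, 54, 48, 32, 31, 15 bp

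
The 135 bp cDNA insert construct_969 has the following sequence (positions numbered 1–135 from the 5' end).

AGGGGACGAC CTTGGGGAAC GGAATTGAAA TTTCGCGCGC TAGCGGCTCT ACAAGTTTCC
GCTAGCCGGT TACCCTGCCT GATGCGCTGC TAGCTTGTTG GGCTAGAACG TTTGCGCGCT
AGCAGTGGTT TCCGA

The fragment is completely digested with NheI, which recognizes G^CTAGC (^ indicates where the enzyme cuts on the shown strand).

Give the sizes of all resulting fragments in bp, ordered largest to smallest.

NheI sites (GCTAGC) start at positions 39, 61, 89, 118.
NheI cuts after the first base of each site, so after positions 39, 61, 89, 118.
Linear molecule, 4 cuts → 5 fragments:
  1–39 → 39 bp
  40–61 → 22 bp
  62–89 → 28 bp
  90–118 → 29 bp
  119–135 → 17 bp
Sorted largest to smallest: 39, 29, 28, 22, 17 bp.

39, 29, 28, 22, 17 bp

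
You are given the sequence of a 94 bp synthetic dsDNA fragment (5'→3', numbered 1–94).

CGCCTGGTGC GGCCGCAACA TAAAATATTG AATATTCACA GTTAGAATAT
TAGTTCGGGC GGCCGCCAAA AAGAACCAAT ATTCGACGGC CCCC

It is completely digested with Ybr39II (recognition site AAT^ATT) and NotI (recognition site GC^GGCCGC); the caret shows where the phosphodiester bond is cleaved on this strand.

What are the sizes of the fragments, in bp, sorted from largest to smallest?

Ybr39II sites (AATATT) start at positions 24, 31, 46, 78.
Ybr39II cuts after base 3 of each site, so after positions 26, 33, 48, 80.
NotI sites (GCGGCCGC) start at positions 9, 59.
NotI cuts after base 2 of each site, so after positions 10, 60.
Combined cut positions: 10, 26, 33, 48, 60, 80.
Linear molecule, 6 cuts → 7 fragments:
  1–10 → 10 bp
  11–26 → 16 bp
  27–33 → 7 bp
  34–48 → 15 bp
  49–60 → 12 bp
  61–80 → 20 bp
  81–94 → 14 bp
Sorted largest to smallest: 20, 16, 15, 14, 12, 10, 7 bp.

20, 16, 15, 14, 12, 10, 7 bp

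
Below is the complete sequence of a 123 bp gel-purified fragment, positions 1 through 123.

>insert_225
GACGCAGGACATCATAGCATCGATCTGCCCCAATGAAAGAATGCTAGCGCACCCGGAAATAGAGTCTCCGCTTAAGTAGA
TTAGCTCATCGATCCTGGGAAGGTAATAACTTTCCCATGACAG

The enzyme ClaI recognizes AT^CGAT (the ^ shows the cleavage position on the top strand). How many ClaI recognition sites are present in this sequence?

2

ATCGAT occurs starting at positions 19, 88.
ClaI cuts at 2 sites.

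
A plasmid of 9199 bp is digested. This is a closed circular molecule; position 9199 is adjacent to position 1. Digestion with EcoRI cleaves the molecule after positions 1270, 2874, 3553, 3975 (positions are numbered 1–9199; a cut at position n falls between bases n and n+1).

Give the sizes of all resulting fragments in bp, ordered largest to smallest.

6494, 1604, 679, 422 bp

Circular molecule, 4 cuts → 4 fragments:
  2874 − 1270 = 1604 bp
  3553 − 2874 = 679 bp
  3975 − 3553 = 422 bp
  wrap: 9199 − 3975 + 1270 = 6494 bp
Sorted largest to smallest: 6494, 1604, 679, 422 bp.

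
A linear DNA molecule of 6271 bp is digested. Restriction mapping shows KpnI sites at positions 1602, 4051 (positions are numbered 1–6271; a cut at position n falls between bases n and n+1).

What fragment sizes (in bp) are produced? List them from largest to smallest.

2449, 2220, 1602 bp

Linear molecule, 2 cuts → 3 fragments:
  1602 − 0 = 1602 bp
  4051 − 1602 = 2449 bp
  6271 − 4051 = 2220 bp
Sorted largest to smallest: 2449, 2220, 1602 bp.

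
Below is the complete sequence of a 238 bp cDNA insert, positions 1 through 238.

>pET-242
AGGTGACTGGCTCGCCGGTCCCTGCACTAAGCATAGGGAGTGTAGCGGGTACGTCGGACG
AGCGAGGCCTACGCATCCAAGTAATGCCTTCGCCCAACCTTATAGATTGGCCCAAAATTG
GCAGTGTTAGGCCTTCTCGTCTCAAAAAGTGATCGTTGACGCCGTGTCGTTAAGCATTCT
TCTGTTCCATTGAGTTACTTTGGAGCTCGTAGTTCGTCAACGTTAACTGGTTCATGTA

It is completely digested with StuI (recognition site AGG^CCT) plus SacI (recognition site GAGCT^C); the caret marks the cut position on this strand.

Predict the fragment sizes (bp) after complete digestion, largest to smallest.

76, 67, 64, 31 bp

StuI sites (AGGCCT) start at positions 65, 129.
StuI cuts after base 3 of each site, so after positions 67, 131.
The SacI site (GAGCTC) starts at position 203.
SacI cuts after base 5 of each site (before the last base), so after position 207.
Combined cut positions: 67, 131, 207.
Linear molecule, 3 cuts → 4 fragments:
  1–67 → 67 bp
  68–131 → 64 bp
  132–207 → 76 bp
  208–238 → 31 bp
Sorted largest to smallest: 76, 67, 64, 31 bp.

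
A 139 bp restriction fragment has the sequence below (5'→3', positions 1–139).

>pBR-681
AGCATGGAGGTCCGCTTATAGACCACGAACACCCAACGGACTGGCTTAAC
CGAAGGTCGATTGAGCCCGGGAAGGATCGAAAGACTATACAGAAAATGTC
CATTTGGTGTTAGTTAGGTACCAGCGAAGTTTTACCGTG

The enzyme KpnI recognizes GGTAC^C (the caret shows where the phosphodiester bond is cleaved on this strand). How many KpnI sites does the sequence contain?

GGTACC occurs starting at position 117.
KpnI cuts at 1 site.

1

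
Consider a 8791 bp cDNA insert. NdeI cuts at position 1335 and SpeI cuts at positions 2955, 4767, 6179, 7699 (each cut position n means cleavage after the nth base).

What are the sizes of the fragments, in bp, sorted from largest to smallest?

1812, 1620, 1520, 1412, 1335, 1092 bp

Combined cut positions (sorted): 1335, 2955, 4767, 6179, 7699.
Linear molecule, 5 cuts → 6 fragments:
  1335 − 0 = 1335 bp
  2955 − 1335 = 1620 bp
  4767 − 2955 = 1812 bp
  6179 − 4767 = 1412 bp
  7699 − 6179 = 1520 bp
  8791 − 7699 = 1092 bp
Sorted largest to smallest: 1812, 1620, 1520, 1412, 1335, 1092 bp.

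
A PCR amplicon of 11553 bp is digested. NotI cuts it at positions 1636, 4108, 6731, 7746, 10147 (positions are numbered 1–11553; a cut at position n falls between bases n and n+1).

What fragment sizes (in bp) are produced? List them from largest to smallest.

Linear molecule, 5 cuts → 6 fragments:
  1636 − 0 = 1636 bp
  4108 − 1636 = 2472 bp
  6731 − 4108 = 2623 bp
  7746 − 6731 = 1015 bp
  10147 − 7746 = 2401 bp
  11553 − 10147 = 1406 bp
Sorted largest to smallest: 2623, 2472, 2401, 1636, 1406, 1015 bp.

2623, 2472, 2401, 1636, 1406, 1015 bp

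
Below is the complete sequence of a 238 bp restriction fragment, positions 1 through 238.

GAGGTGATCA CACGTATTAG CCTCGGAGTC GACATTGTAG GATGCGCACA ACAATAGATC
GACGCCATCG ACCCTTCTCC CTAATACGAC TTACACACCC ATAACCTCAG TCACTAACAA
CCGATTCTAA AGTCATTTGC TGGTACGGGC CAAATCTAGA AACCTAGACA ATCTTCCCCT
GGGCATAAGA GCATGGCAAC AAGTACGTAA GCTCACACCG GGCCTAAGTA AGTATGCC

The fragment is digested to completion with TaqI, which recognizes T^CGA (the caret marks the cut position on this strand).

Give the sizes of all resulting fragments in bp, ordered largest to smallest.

TaqI sites (TCGA) start at positions 29, 59, 68.
TaqI cuts after the first base of each site, so after positions 29, 59, 68.
Linear molecule, 3 cuts → 4 fragments:
  1–29 → 29 bp
  30–59 → 30 bp
  60–68 → 9 bp
  69–238 → 170 bp
Sorted largest to smallest: 170, 30, 29, 9 bp.

170, 30, 29, 9 bp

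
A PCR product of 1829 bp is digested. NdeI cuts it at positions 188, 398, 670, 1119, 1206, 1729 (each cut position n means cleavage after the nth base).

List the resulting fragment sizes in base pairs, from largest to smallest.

Linear molecule, 6 cuts → 7 fragments:
  188 − 0 = 188 bp
  398 − 188 = 210 bp
  670 − 398 = 272 bp
  1119 − 670 = 449 bp
  1206 − 1119 = 87 bp
  1729 − 1206 = 523 bp
  1829 − 1729 = 100 bp
Sorted largest to smallest: 523, 449, 272, 210, 188, 100, 87 bp.

523, 449, 272, 210, 188, 100, 87 bp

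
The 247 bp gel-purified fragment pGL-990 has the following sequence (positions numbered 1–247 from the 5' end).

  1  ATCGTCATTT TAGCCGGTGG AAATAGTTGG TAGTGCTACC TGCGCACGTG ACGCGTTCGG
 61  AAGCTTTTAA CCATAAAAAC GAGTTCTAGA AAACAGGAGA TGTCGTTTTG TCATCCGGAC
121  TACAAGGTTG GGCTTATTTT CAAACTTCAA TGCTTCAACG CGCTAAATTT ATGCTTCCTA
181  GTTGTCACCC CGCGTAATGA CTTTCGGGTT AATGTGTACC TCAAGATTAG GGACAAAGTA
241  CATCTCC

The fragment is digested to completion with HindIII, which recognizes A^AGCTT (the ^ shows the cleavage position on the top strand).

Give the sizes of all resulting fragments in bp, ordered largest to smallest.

186, 61 bp

The HindIII site (AAGCTT) starts at position 61.
HindIII cuts after the first base of each site, so after position 61.
Linear molecule, 1 cut → 2 fragments:
  1–61 → 61 bp
  62–247 → 186 bp
Sorted largest to smallest: 186, 61 bp.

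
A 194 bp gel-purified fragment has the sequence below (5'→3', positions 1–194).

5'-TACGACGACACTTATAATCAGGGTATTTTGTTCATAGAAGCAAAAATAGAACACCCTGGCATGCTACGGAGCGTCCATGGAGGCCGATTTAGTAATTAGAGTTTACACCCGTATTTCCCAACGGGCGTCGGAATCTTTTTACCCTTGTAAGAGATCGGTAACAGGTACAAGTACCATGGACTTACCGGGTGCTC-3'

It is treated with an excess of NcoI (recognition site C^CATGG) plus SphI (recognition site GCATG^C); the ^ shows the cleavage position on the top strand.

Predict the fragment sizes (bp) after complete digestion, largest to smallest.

NcoI sites (CCATGG) start at positions 75, 174.
NcoI cuts after the first base of each site, so after positions 75, 174.
The SphI site (GCATGC) starts at position 59.
SphI cuts after base 5 of each site (before the last base), so after position 63.
Combined cut positions: 63, 75, 174.
Linear molecule, 3 cuts → 4 fragments:
  1–63 → 63 bp
  64–75 → 12 bp
  76–174 → 99 bp
  175–194 → 20 bp
Sorted largest to smallest: 99, 63, 20, 12 bp.

99, 63, 20, 12 bp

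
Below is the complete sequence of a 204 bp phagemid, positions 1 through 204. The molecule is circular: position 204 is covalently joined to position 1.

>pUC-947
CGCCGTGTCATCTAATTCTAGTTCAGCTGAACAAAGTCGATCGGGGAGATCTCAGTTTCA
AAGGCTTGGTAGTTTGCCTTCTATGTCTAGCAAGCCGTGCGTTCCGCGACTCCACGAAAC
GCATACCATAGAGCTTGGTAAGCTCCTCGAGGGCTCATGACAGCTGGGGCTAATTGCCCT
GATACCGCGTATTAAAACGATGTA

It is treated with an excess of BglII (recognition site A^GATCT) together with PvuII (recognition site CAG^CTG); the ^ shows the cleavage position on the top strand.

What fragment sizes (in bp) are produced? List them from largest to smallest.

The BglII site (AGATCT) starts at position 47.
BglII cuts after the first base of each site, so after position 47.
PvuII sites (CAGCTG) start at positions 24, 161.
PvuII cuts after base 3 of each site, so after positions 26, 163.
Combined cut positions: 26, 47, 163.
Circular molecule, 3 cuts → 3 fragments:
  27–47 → 21 bp
  48–163 → 116 bp
  164–204 then 1–26 → 41 + 26 = 67 bp
Sorted largest to smallest: 116, 67, 21 bp.

116, 67, 21 bp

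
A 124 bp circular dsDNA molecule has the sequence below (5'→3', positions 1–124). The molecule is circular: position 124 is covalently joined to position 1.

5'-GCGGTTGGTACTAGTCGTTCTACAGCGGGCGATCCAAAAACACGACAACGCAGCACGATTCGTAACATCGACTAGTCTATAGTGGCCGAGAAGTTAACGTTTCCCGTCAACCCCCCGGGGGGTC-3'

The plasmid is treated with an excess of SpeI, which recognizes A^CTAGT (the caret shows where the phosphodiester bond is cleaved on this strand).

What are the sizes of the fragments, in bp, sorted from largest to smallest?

63, 61 bp

SpeI sites (ACTAGT) start at positions 10, 71.
SpeI cuts after the first base of each site, so after positions 10, 71.
Circular molecule, 2 cuts → 2 fragments:
  11–71 → 61 bp
  72–124 then 1–10 → 53 + 10 = 63 bp
Sorted largest to smallest: 63, 61 bp.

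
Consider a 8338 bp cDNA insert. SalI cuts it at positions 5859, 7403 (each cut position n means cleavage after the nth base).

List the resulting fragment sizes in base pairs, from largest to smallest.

Linear molecule, 2 cuts → 3 fragments:
  5859 − 0 = 5859 bp
  7403 − 5859 = 1544 bp
  8338 − 7403 = 935 bp
Sorted largest to smallest: 5859, 1544, 935 bp.

5859, 1544, 935 bp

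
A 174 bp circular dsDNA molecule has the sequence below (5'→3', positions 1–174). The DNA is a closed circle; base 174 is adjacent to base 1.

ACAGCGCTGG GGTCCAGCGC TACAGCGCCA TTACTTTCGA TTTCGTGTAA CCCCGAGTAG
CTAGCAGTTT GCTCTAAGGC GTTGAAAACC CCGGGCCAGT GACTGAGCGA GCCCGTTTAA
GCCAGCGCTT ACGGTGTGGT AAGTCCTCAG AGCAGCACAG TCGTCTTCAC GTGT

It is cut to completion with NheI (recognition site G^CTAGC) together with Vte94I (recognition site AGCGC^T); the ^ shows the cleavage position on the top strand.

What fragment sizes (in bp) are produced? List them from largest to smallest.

The NheI site (GCTAGC) starts at position 60.
NheI cuts after the first base of each site, so after position 60.
Vte94I sites (AGCGCT) start at positions 3, 16, 124.
Vte94I cuts after base 5 of each site (before the last base), so after positions 7, 20, 128.
Combined cut positions: 7, 20, 60, 128.
Circular molecule, 4 cuts → 4 fragments:
  8–20 → 13 bp
  21–60 → 40 bp
  61–128 → 68 bp
  129–174 then 1–7 → 46 + 7 = 53 bp
Sorted largest to smallest: 68, 53, 40, 13 bp.

68, 53, 40, 13 bp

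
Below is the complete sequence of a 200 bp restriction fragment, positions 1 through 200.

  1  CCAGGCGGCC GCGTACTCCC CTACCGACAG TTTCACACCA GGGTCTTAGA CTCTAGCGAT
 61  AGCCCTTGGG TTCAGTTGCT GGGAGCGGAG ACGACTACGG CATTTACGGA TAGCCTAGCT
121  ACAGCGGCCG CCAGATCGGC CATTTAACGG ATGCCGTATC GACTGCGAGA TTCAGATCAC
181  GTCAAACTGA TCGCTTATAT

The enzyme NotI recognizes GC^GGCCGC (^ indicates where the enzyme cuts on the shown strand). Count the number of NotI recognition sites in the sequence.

2

GCGGCCGC occurs starting at positions 5, 124.
NotI cuts at 2 sites.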